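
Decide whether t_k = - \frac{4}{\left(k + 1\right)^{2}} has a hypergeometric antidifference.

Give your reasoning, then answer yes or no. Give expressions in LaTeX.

Compute t_(k+1)/t_k: get (k + 1)**2/(k + 2)**2.
Normal form (A,B,C) = (k**2 + 2*k + 1, k**2 + 4*k + 4, 1).
Set up (k**2 + 2*k + 1)·f(k+1) − (k**2 + 2*k + 1)·f(k) − (1) = 0.
Degrees (2,2,0) ⇒ d ≤ 0.
f = c0 ⇒ A·f(k+1) − B(k−1)·f(k) − C = -1. The system {-1 = 0} is inconsistent; no antidifference.

No — t_k has no hypergeometric antidifference.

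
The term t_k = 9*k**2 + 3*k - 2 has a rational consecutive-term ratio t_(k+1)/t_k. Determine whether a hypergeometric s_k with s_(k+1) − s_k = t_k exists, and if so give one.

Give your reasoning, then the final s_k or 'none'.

s_k = k*(3*k**2 - 3*k - 2)

Ratio r(k) = (3*k + 5)/(3*k - 1).
A = 1, B = 1, C = k**2 + k/3 - 2/9.
Key eq: (1)·f(k+1) = (1)·f(k) + (k**2 + k/3 - 2/9).
Bound: deg f ≤ 3.
Solve for f: f(k) = k*(3*k**2 - 3*k - 2)/9 (degree 3 ≤ 3).
Get s_k = R·t_k = k*(3*k**2 - 3*k - 2) with R(k) = B(k−1)f(k)/C(k) = k*(3*k**2 - 3*k - 2)/((3*k - 1)*(3*k + 2)).
Verify: 9*k**2 + 3*k - 2 matches t_k.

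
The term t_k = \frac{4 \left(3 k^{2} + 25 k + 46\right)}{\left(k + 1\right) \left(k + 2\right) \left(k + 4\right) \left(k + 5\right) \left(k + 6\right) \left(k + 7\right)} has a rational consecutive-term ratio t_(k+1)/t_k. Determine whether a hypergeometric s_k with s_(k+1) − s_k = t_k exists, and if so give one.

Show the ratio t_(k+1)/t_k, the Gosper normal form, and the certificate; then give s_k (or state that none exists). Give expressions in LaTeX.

t_(k+1)/t_k = (k + 1)*(k + 4)*(25*k + 3*(k + 1)**2 + 71)/((k + 3)*(k + 8)*(3*k**2 + 25*k + 46)).
So A=k + 1 and B=k + 8, with C=k**3 + 34*k**2/3 + 121*k/3 + 46.
Solve (k + 1)·f(k+1) − (k + 7)·f(k) = k**3 + 34*k**2/3 + 121*k/3 + 46.
d = 6 from the (1,1,3) case.
A polynomial solution: f(k) = k*(k + 2)*(k + 3)*(k + 5)*(k**2 + 11*k + 34)/72.
Certificate R = B(k−1)f/C = k*(k + 2)*(k + 5)*(k + 7)*(k**2 + 11*k + 34)/(24*(3*k**2 + 25*k + 46)) gives s_k = k*(k**2 + 11*k + 34)/(6*(k**3 + 11*k**2 + 34*k + 24)).
Verify: 4*(3*k**2 + 25*k + 46)/(k**6 + 25*k**5 + 247*k**4 + 1219*k**3 + 3112*k**2 + 3796*k + 1680) matches t_k.

s_k = \frac{k \left(k^{2} + 11 k + 34\right)}{6 \left(k^{3} + 11 k^{2} + 34 k + 24\right)}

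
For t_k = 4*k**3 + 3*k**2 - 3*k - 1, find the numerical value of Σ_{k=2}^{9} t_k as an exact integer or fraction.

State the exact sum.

Σ = 8808

t_(k+1)/t_k = (4*k**3 + 15*k**2 + 15*k + 3)/(4*k**3 + 3*k**2 - 3*k - 1).
Normal form (A,B,C) = (1, 1, k**3 + 3*k**2/4 - 3*k/4 - 1/4).
Solve (1)·f(k+1) − (1)·f(k) = k**3 + 3*k**2/4 - 3*k/4 - 1/4.
d = 4 from the (0,0,3) case.
Match coefficients ⇒ f(k) = k*(k**3 - k**2 - 2*k + 1)/4.
R(k) = B(k−1)·f(k)/C(k) = k*(k**3 - k**2 - 2*k + 1)/(4*k**3 + 3*k**2 - 3*k - 1); s_k = R·t_k = k*(k**3 - k**2 - 2*k + 1).
Check: Δs_k = 4*k**3 + 3*k**2 - 3*k - 1. ✓
Sum = s_(10) − s_(2); s_(10) = 8810, s_(2) = 2 ⇒ 8808.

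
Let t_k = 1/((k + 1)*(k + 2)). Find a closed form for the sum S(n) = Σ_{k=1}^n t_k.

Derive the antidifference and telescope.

S(n) = n/(2*(n + 2))

The ratio is (k + 1)/(k + 3).
Factor: A=k + 1; B=k + 3; C=1.
Need (k + 1)·f(k+1) − (k + 2)·f(k) = 1.
From deg A=1, deg B=1, deg C=0: d=1.
Match coefficients ⇒ f(k) = k.
Get s_k = R·t_k = k/(k + 1) with R(k) = B(k−1)f(k)/C(k) = k*(k + 2).
Check: Δs_k = 1/(k**2 + 3*k + 2). ✓
s_(n+1) = (n + 1)/(n + 2) and s_(1) = 1/2, so S(n) = n/(2*(n + 2)).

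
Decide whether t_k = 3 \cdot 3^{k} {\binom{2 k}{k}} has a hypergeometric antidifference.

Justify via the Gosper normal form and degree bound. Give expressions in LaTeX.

No — negative degree bound, so no certificate f.

Compute t_(k+1)/t_k: get 6*(2*k + 1)/(k + 1).
So A=12*k + 6 and B=k + 1, with C=1.
f must satisfy (12*k + 6)·f(k+1) − (k)·f(k) = 1.
Bound: deg f ≤ -1.
Negative degree bound (-1): no f exists, t_k not Gosper-summable.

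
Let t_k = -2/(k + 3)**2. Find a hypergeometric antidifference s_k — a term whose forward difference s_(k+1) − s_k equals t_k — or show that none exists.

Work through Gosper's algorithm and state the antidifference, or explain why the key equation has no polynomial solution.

Ratio r(k) = (k + 3)**2/(k + 4)**2.
So A=k**2 + 6*k + 9 and B=k**2 + 8*k + 16, with C=1.
Set up (k**2 + 6*k + 9)·f(k+1) − (k**2 + 6*k + 9)·f(k) − (1) = 0.
Degrees (2,2,0) ⇒ d ≤ 0.
Generic f = c0 gives residual -1; -1 = 0 cannot hold, so t_k is not Gosper-summable.

not Gosper-summable; s_k does not exist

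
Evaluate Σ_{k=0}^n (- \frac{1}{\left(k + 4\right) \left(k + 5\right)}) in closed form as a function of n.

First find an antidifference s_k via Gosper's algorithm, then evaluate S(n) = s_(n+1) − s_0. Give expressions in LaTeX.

S(n) = \frac{- n - 1}{4 \left(n + 5\right)}

r(k) = (k + 4)/(k + 6) after simplifying.
Factor: A=k + 4; B=k + 6; C=1.
Key eq: (k + 4)·f(k+1) = (k + 5)·f(k) + (1).
Degrees (1,1,0) ⇒ d ≤ 1.
Solving with deg f ≤ 1: f(k) = k/4.
R(k) = B(k−1)·f(k)/C(k) = k*(k + 5)/4; s_k = R·t_k = -k/(4*k + 16).
s_(k+1) − s_k = -1/(k**2 + 9*k + 20) = t_k.
Telescope: S(n) = s_(n+1) − s_(0) = (-n - 1)/(4*(n + 5)) − (0) = (-n - 1)/(4*(n + 5)).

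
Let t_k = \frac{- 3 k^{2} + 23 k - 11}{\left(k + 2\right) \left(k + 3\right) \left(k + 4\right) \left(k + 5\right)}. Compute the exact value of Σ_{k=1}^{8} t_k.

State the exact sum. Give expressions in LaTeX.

Σ = 191/2145

Compute t_(k+1)/t_k: get -(k + 2)*(23*k - 3*(k + 1)**2 + 12)/((k + 6)*(3*k**2 - 23*k + 11)).
Factor: A=k + 2; B=k + 6; C=k**2 - 23*k/3 + 11/3.
f must satisfy (k + 2)·f(k+1) − (k + 5)·f(k) = k**2 - 23*k/3 + 11/3.
Degrees (1,1,2) ⇒ d ≤ 3.
Match coefficients ⇒ f(k) = k*(k**2 - 15*k + 58)/24.
Get s_k = R·t_k = k*(-k**2 + 15*k - 58)/(8*(k + 2)*(k + 3)*(k + 4)) with R(k) = B(k−1)f(k)/C(k) = k*(k + 5)*(k**2 - 15*k + 58)/(8*(3*k**2 - 23*k + 11)).
Verify: (-3*k**2 + 23*k - 11)/(k**4 + 14*k**3 + 71*k**2 + 154*k + 120) matches t_k.
Sum = s_(9) − s_(1); s_(9) = -3/1144, s_(1) = -11/120 ⇒ 191/2145.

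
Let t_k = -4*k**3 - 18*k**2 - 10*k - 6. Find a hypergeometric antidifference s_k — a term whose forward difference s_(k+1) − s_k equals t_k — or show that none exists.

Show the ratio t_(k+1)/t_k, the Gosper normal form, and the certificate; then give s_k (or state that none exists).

The ratio is (2*k**3 + 15*k**2 + 29*k + 19)/(2*k**3 + 9*k**2 + 5*k + 3).
A = 1, B = 1, C = k**3 + 9*k**2/2 + 5*k/2 + 3/2.
Solve (1)·f(k+1) − (1)·f(k) = k**3 + 9*k**2/2 + 5*k/2 + 3/2.
Degrees (0,0,3) ⇒ d ≤ 4.
Coefficient equations give f(k) = k*(k**3 + 4*k**2 - 3*k + 4)/4.
So s_k = (B(k−1)f/C)·t_k = (k*(k**3 + 4*k**2 - 3*k + 4)/(2*(2*k**3 + 9*k**2 + 5*k + 3)))·t_k = k*(-k**3 - 4*k**2 + 3*k - 4).
Check: Δs_k = -4*k**3 - 18*k**2 - 10*k - 6. ✓

s_k = k*(-k**3 - 4*k**2 + 3*k - 4)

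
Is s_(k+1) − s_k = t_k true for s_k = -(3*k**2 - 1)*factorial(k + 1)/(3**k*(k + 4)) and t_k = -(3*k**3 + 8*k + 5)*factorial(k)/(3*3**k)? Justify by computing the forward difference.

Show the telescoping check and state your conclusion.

Invalid: residual (3*k**4 + 12*k**3 - k**2 + 37*k + 23)*factorial(k)/(3**k*(k + 4)*(k + 5)) ≠ 0.

s_(k+1) = -(3*k**2 + 6*k + 2)*factorial(k + 2)/(3*3**k*(k + 5))
s_(k+1) − s_k = -(3*k**4 + 15*k**3 + 17*k**2 + 63*k + 31)*factorial(k + 1)/(3*3**k*(k + 4)*(k + 5))
(s_(k+1) − s_k) − t_k = (3*k**4 + 12*k**3 - k**2 + 37*k + 23)*factorial(k)/(3**k*(k + 4)*(k + 5))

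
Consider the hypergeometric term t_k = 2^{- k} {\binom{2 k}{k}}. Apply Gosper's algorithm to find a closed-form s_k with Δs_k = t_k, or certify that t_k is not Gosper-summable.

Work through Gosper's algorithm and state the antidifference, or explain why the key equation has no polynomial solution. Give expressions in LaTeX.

Compute t_(k+1)/t_k: get (2*k + 1)/(k + 1).
So A=2*k + 1 and B=k + 1, with C=1.
Key eq: (2*k + 1)·f(k+1) = (k)·f(k) + (1).
deg f ≤ -1 (via 1,1,0).
Negative degree bound (-1): no f exists, t_k not Gosper-summable.

none — t_k is not Gosper-summable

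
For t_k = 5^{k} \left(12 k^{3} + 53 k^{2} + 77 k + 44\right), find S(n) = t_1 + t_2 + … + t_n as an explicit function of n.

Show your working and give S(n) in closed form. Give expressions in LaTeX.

Ratio r(k) = 5*(12*k**3 + 89*k**2 + 219*k + 186)/(12*k**3 + 53*k**2 + 77*k + 44).
So A=5 and B=1, with C=k**3 + 53*k**2/12 + 77*k/12 + 11/3.
Key eq: (5)·f(k+1) = (1)·f(k) + (k**3 + 53*k**2/12 + 77*k/12 + 11/3).
Bound: deg f ≤ 3.
A polynomial solution: f(k) = (3*k**3 + 2*k**2 + 3*k + 1)/12.
Then R = B(k−1)f/C = (3*k**3 + 2*k**2 + 3*k + 1)/(12*k**3 + 53*k**2 + 77*k + 44), so s_k = R(k)·t_k = 5**k*(3*k**3 + 2*k**2 + 3*k + 1).
Verify: 5**k*(12*k**3 + 53*k**2 + 77*k + 44) matches t_k.
Telescope: S(n) = s_(n+1) − s_(1) = 5**(n + 1)*(3*n**3 + 11*n**2 + 16*n + 9) − (45) = 15*5**n*n**3 + 55*5**n*n**2 + 80*5**n*n + 45*5**n - 45.

S(n) = 15 \cdot 5^{n} n^{3} + 55 \cdot 5^{n} n^{2} + 80 \cdot 5^{n} n + 45 \cdot 5^{n} - 45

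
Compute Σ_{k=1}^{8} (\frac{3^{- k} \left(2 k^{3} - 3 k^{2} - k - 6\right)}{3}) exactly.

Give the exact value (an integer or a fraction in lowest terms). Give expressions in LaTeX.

Σ = -736/19683

r(k) = (2*k**3 + 3*k**2 - k - 8)/(3*(2*k**3 - 3*k**2 - k - 6)) after simplifying.
Take A(k)=1/3, B(k)=1, C(k)=k**3 - 3*k**2/2 - k/2 - 3.
Need (1/3)·f(k+1) − (1)·f(k) = k**3 - 3*k**2/2 - k/2 - 3.
deg f ≤ 3 (via 0,0,3).
A polynomial solution: f(k) = -3*(k - 1)*(k**2 + k + 2)/2.
Get s_k = R·t_k = (-k**3 - k + 2)/3**k with R(k) = B(k−1)f(k)/C(k) = -3*(k - 1)*(k**2 + k + 2)/(2*k**3 - 3*k**2 - k - 6).
Δs = (2*k**3 - 3*k**2 - k - 6)/(3*3**k), as required.
Sum = s_(9) − s_(1); s_(9) = -736/19683, s_(1) = 0 ⇒ -736/19683.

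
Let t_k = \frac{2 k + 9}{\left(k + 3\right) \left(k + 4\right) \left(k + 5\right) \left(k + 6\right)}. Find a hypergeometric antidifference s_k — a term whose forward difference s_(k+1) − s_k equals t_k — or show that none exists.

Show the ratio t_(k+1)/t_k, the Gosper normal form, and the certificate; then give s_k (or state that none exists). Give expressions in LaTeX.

s_k = \frac{k \left(k + 8\right)}{15 \left(k^{2} + 8 k + 15\right)}

Compute t_(k+1)/t_k: get (k + 3)*(2*k + 11)/((k + 7)*(2*k + 9)).
Take A(k)=k + 3, B(k)=k + 7, C(k)=k + 9/2.
Solve (k + 3)·f(k+1) − (k + 6)·f(k) = k + 9/2.
d = 3 from the (1,1,1) case.
A polynomial solution: f(k) = k*(k + 4)*(k + 8)/30.
Get s_k = R·t_k = k*(k + 8)/(15*(k**2 + 8*k + 15)) with R(k) = B(k−1)f(k)/C(k) = k*(k + 4)*(k + 6)*(k + 8)/(15*(2*k + 9)).
Check: Δs_k = (2*k + 9)/(k**4 + 18*k**3 + 119*k**2 + 342*k + 360). ✓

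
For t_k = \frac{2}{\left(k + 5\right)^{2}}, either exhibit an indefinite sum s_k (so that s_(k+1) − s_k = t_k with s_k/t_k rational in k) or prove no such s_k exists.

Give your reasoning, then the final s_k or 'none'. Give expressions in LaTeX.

Step 1: r(k) = (k + 5)**2/(k + 6)**2.
Factor: A=k**2 + 10*k + 25; B=k**2 + 12*k + 36; C=1.
Set up (k**2 + 10*k + 25)·f(k+1) − (k**2 + 10*k + 25)·f(k) − (1) = 0.
deg f ≤ 0 (via 2,2,0).
Write f(k) = c0. Then LHS − RHS = -1, requiring -1 = 0: contradictory. No certificate.

none (Gosper's algorithm certifies no s_k)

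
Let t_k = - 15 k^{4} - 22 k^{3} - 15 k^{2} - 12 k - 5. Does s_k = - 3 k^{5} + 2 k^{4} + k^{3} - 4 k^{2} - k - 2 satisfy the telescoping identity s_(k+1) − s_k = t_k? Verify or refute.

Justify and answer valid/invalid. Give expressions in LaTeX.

s_(k+1) = -3*k**5 - 13*k**4 - 21*k**3 - 19*k**2 - 13*k - 7
s_(k+1) − s_k = -15*k**4 - 22*k**3 - 15*k**2 - 12*k - 5
(s_(k+1) − s_k) − t_k = 0

Valid: the claim telescopes to t_k.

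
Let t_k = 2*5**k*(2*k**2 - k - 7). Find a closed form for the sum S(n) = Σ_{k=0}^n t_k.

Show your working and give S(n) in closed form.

The ratio is 5*(2*k**2 + 3*k - 6)/(2*k**2 - k - 7).
A = 5, B = 1, C = k**2 - k/2 - 7/2.
Key eq: (5)·f(k+1) = (1)·f(k) + (k**2 - k/2 - 7/2).
Bound: deg f ≤ 2.
Solving with deg f ≤ 2: f(k) = (k**2 - 3*k - 1)/4.
So s_k = (B(k−1)f/C)·t_k = ((k**2 - 3*k - 1)/(2*(2*k**2 - k - 7)))·t_k = 5**k*(k**2 - 3*k - 1).
Verify: 2*5**k*(2*k**2 - k - 7) matches t_k.
Σ_(k=0)^n t_k = s_(n+1) − s_(0) = (5**(n + 1)*(n**2 - n - 3)) − (-1), i.e. 5*5**n*n**2 - 5*5**n*n - 15*5**n + 1.

S(n) = 5*5**n*n**2 - 5*5**n*n - 15*5**n + 1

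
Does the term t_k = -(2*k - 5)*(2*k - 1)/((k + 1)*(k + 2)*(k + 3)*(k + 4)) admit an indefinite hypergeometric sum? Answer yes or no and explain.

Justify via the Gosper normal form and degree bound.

Step 1: r(k) = (4*k**3 - 7*k - 3)/(4*k**3 + 8*k**2 - 55*k + 25).
Take A(k)=k + 1, B(k)=k + 5, C(k)=k**2 - 3*k + 5/4.
Solve (k + 1)·f(k+1) − (k + 4)·f(k) = k**2 - 3*k + 5/4.
deg f ≤ 3 (via 1,1,2).
Match coefficients ⇒ f(k) = k*(k**2 - 2*k + 11)/8.
So s_k = (B(k−1)f/C)·t_k = (k*(k + 4)*(k**2 - 2*k + 11)/(2*(2*k - 5)*(2*k - 1)))·t_k = k*(-k**2 + 2*k - 11)/(2*(k**3 + 6*k**2 + 11*k + 6)).
Check: Δs_k = (-4*k**2 + 12*k - 5)/(k**4 + 10*k**3 + 35*k**2 + 50*k + 24). ✓

Yes. s_k = k*(-k**2 + 2*k - 11)/(2*(k**3 + 6*k**2 + 11*k + 6)).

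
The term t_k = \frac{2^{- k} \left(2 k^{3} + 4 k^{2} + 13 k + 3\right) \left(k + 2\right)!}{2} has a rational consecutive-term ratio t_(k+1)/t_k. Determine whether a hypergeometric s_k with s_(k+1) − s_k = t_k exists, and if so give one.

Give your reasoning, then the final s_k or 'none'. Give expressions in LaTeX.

s_k = 2^{- k} \left(2 k^{2} - 2 k + 3\right) \left(k + 2\right)!

The ratio is (2*k**4 + 16*k**3 + 57*k**2 + 103*k + 66)/(2*(2*k**3 + 4*k**2 + 13*k + 3)).
Gosper form: A/B · C(k+1)/C(k) with A=k/2 + 3/2, B=1, C=k**3 + 2*k**2 + 13*k/2 + 3/2.
f must satisfy (k/2 + 3/2)·f(k+1) − (1)·f(k) = k**3 + 2*k**2 + 13*k/2 + 3/2.
deg f ≤ 2 (via 1,0,3).
A polynomial solution: f(k) = 2*k**2 - 2*k + 3.
Certificate R = B(k−1)f/C = 2*(2*k**2 - 2*k + 3)/(2*k**3 + 4*k**2 + 13*k + 3) gives s_k = (2*k**2 - 2*k + 3)*factorial(k + 2)/2**k.
Verify: (2*k**3 + 4*k**2 + 13*k + 3)*factorial(k + 2)/(2*2**k) matches t_k.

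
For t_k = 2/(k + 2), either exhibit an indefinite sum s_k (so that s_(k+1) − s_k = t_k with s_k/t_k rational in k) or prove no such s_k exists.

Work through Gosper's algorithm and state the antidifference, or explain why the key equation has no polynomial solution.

Compute t_(k+1)/t_k: get (k + 2)/(k + 3).
Factor: A=k + 2; B=k + 3; C=1.
Set up (k + 2)·f(k+1) − (k + 2)·f(k) − (1) = 0.
Degrees (1,1,0) ⇒ d ≤ 0.
Put f(k) = c0: A·f(k+1) − B(k−1)·f(k) − C = -1; need -1 = 0 — inconsistent ⇒ no f, not summable.

none — t_k is not Gosper-summable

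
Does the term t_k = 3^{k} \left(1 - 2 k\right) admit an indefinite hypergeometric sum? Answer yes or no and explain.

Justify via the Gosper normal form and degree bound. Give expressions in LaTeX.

The ratio is 3*(2*k + 1)/(2*k - 1).
Gosper form: A/B · C(k+1)/C(k) with A=3, B=1, C=k - 1/2.
Set up (3)·f(k+1) − (1)·f(k) − (k - 1/2) = 0.
deg f ≤ 1 (via 0,0,1).
Solving with deg f ≤ 1: f(k) = (k - 2)/2.
Get s_k = R·t_k = 3**k*(2 - k) with R(k) = B(k−1)f(k)/C(k) = (k - 2)/(2*k - 1).
Verify: 3**k*(1 - 2*k) matches t_k.

Yes. s_k = 3^{k} \left(2 - k\right).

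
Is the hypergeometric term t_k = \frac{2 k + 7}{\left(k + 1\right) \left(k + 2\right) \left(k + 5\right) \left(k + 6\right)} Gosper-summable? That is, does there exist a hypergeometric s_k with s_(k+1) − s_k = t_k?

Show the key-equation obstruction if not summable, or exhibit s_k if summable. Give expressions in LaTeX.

Compute t_(k+1)/t_k: get (k + 1)*(k + 5)*(2*k + 9)/((k + 3)*(k + 7)*(2*k + 7)).
Normal form (A,B,C) = (k + 1, k + 7, k**3 + 21*k**2/2 + 73*k/2 + 42).
Solve (k + 1)·f(k+1) − (k + 6)·f(k) = k**3 + 21*k**2/2 + 73*k/2 + 42.
deg f ≤ 5 (via 1,1,3).
Solve for f: f(k) = k*(k + 2)*(k + 3)*(k + 4)*(k + 6)/10 (degree 5 ≤ 5).
R(k) = B(k−1)·f(k)/C(k) = k*(k + 2)*(k + 6)**2/(5*(2*k + 7)); s_k = R·t_k = k*(k + 6)/(5*(k**2 + 6*k + 5)).
Δs = (2*k + 7)/(k**4 + 14*k**3 + 65*k**2 + 112*k + 60), as required.

Yes. s_k = \frac{k \left(k + 6\right)}{5 \left(k^{2} + 6 k + 5\right)}.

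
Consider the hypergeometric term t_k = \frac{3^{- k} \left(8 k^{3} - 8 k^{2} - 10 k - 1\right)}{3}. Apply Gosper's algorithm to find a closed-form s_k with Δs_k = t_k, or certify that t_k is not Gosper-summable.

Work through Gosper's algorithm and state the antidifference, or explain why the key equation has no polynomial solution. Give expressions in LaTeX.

Step 1: r(k) = (8*k**3 + 16*k**2 - 2*k - 11)/(3*(8*k**3 - 8*k**2 - 10*k - 1)).
Gosper form: A/B · C(k+1)/C(k) with A=1/3, B=1, C=k**3 - k**2 - 5*k/4 - 1/8.
f must satisfy (1/3)·f(k+1) − (1)·f(k) = k**3 - k**2 - 5*k/4 - 1/8.
From deg A=0, deg B=0, deg C=3: d=3.
Coefficient equations give f(k) = -3*(4*k**3 + 2*k**2 + 3*k + 4)/8.
Certificate R = B(k−1)f/C = -3*(4*k**3 + 2*k**2 + 3*k + 4)/(8*k**3 - 8*k**2 - 10*k - 1) gives s_k = (-4*k**3 - 2*k**2 - 3*k - 4)/3**k.
Check: Δs_k = (8*k**3 - 8*k**2 - 10*k - 1)/(3*3**k). ✓

s_k = 3^{- k} \left(- 4 k^{3} - 2 k^{2} - 3 k - 4\right)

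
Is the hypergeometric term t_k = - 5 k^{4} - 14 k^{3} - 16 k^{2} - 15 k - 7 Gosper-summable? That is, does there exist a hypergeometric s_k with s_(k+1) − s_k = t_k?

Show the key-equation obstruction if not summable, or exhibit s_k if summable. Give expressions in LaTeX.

Yes. s_k = k \left(- k^{4} - k^{3} - 3 k - 2\right).

r(k) = (5*k**4 + 34*k**3 + 88*k**2 + 109*k + 57)/(5*k**4 + 14*k**3 + 16*k**2 + 15*k + 7) after simplifying.
Normal form (A,B,C) = (1, 1, k**4 + 14*k**3/5 + 16*k**2/5 + 3*k + 7/5).
Solve (1)·f(k+1) − (1)·f(k) = k**4 + 14*k**3/5 + 16*k**2/5 + 3*k + 7/5.
Bound: deg f ≤ 5.
Match coefficients ⇒ f(k) = k*(k**4 + k**3 + 3*k + 2)/5.
Then R = B(k−1)f/C = k*(k**4 + k**3 + 3*k + 2)/(5*k**4 + 14*k**3 + 16*k**2 + 15*k + 7), so s_k = R(k)·t_k = k*(-k**4 - k**3 - 3*k - 2).
Check: Δs_k = -5*k**4 - 14*k**3 - 16*k**2 - 15*k - 7. ✓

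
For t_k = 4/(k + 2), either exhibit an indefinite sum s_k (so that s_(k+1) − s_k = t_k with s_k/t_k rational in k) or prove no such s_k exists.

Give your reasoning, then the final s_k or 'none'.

not Gosper-summable; s_k does not exist

The ratio is (k + 2)/(k + 3).
Take A(k)=k + 2, B(k)=k + 3, C(k)=1.
Need (k + 2)·f(k+1) − (k + 2)·f(k) = 1.
From deg A=1, deg B=1, deg C=0: d=0.
Put f(k) = c0: A·f(k+1) − B(k−1)·f(k) − C = -1; need -1 = 0 — inconsistent ⇒ no f, not summable.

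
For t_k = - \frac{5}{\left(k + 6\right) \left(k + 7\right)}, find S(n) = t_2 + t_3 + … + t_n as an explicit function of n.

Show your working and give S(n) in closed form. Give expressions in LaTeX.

t_(k+1)/t_k = (k + 6)/(k + 8).
Take A(k)=k + 6, B(k)=k + 8, C(k)=1.
Need (k + 6)·f(k+1) − (k + 7)·f(k) = 1.
From deg A=1, deg B=1, deg C=0: d=1.
Match coefficients ⇒ f(k) = k/6.
Certificate R = B(k−1)f/C = k*(k + 7)/6 gives s_k = -5*k/(6*k + 36).
Δs = -5/(k**2 + 13*k + 42), as required.
Evaluate: s_(n+1) = 5*(-n - 1)/(6*(n + 7)); subtract s_(2) = -5/24 ⇒ S(n) = 5*(1 - n)/(8*(n + 7)).

S(n) = \frac{5 \left(1 - n\right)}{8 \left(n + 7\right)}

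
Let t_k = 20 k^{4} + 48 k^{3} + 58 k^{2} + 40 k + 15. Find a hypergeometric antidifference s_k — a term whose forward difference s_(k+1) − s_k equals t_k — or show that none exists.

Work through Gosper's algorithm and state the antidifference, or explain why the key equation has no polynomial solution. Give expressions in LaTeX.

s_k = k \left(4 k^{4} + 2 k^{3} + 2 k^{2} + 3 k + 4\right)

Compute t_(k+1)/t_k: get (20*k**4 + 128*k**3 + 322*k**2 + 380*k + 181)/(20*k**4 + 48*k**3 + 58*k**2 + 40*k + 15).
A = 1, B = 1, C = k**4 + 12*k**3/5 + 29*k**2/10 + 2*k + 3/4.
Set up (1)·f(k+1) − (1)·f(k) − (k**4 + 12*k**3/5 + 29*k**2/10 + 2*k + 3/4) = 0.
Degrees (0,0,4) ⇒ d ≤ 5.
Solving with deg f ≤ 5: f(k) = k*(4*k**4 + 2*k**3 + 2*k**2 + 3*k + 4)/20.
Then R = B(k−1)f/C = k*(4*k**4 + 2*k**3 + 2*k**2 + 3*k + 4)/(20*k**4 + 48*k**3 + 58*k**2 + 40*k + 15), so s_k = R(k)·t_k = k*(4*k**4 + 2*k**3 + 2*k**2 + 3*k + 4).
Verify: 20*k**4 + 48*k**3 + 58*k**2 + 40*k + 15 matches t_k.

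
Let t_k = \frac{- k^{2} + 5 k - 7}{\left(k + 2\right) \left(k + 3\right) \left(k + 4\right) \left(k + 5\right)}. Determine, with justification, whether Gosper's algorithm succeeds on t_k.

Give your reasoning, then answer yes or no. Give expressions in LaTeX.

r(k) = (k**3 - k**2 - 3*k + 6)/(k**3 + k**2 - 23*k + 42) after simplifying.
Take A(k)=k + 2, B(k)=k + 6, C(k)=k**2 - 5*k + 7.
Key eq: (k + 2)·f(k+1) = (k + 5)·f(k) + (k**2 - 5*k + 7).
d = 3 from the (1,1,2) case.
A polynomial solution: f(k) = k*(k**2 + k + 26)/8.
So s_k = (B(k−1)f/C)·t_k = (k*(k + 5)*(k**2 + k + 26)/(8*(k**2 - 5*k + 7)))·t_k = k*(-k**2 - k - 26)/(8*(k + 2)*(k + 3)*(k + 4)).
Δs = (-k**2 + 5*k - 7)/(k**4 + 14*k**3 + 71*k**2 + 154*k + 120), as required.

Yes. s_k = \frac{k \left(- k^{2} - k - 26\right)}{8 \left(k + 2\right) \left(k + 3\right) \left(k + 4\right)}.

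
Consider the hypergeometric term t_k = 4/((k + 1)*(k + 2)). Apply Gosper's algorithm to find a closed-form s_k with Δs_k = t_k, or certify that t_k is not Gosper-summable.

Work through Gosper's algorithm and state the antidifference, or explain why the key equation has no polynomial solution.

s_k = 4*k/(k + 1)

Ratio r(k) = (k + 1)/(k + 3).
So A=k + 1 and B=k + 3, with C=1.
Solve (k + 1)·f(k+1) − (k + 2)·f(k) = 1.
d = 1 from the (1,1,0) case.
A polynomial solution: f(k) = k.
Certificate R = B(k−1)f/C = k*(k + 2) gives s_k = 4*k/(k + 1).
Check: Δs_k = 4/(k**2 + 3*k + 2). ✓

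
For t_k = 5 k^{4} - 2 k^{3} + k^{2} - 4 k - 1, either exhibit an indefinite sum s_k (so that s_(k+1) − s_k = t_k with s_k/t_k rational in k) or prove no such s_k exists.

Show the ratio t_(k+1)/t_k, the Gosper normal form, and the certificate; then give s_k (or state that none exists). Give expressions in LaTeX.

t_(k+1)/t_k = (5*k**4 + 18*k**3 + 25*k**2 + 12*k - 1)/(5*k**4 - 2*k**3 + k**2 - 4*k - 1).
Normal form (A,B,C) = (1, 1, k**4 - 2*k**3/5 + k**2/5 - 4*k/5 - 1/5).
Solve (1)·f(k+1) − (1)·f(k) = k**4 - 2*k**3/5 + k**2/5 - 4*k/5 - 1/5.
Bound: deg f ≤ 5.
Solve for f: f(k) = k*(k**4 - 3*k**3 + 3*k**2 - 3*k + 1)/5 (degree 5 ≤ 5).
R(k) = B(k−1)·f(k)/C(k) = k*(k**4 - 3*k**3 + 3*k**2 - 3*k + 1)/(5*k**4 - 2*k**3 + k**2 - 4*k - 1); s_k = R·t_k = k*(k**4 - 3*k**3 + 3*k**2 - 3*k + 1).
Verify: 5*k**4 - 2*k**3 + k**2 - 4*k - 1 matches t_k.

s_k = k \left(k^{4} - 3 k^{3} + 3 k^{2} - 3 k + 1\right)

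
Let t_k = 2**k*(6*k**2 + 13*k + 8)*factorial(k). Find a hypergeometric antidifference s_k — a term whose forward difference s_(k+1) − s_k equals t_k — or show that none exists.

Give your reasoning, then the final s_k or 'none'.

s_k = 2**k*(3*k + 2)*factorial(k)

r(k) = 2*(6*k**3 + 31*k**2 + 52*k + 27)/(6*k**2 + 13*k + 8) after simplifying.
So A=2*k + 2 and B=1, with C=k**2 + 13*k/6 + 4/3.
Solve (2*k + 2)·f(k+1) − (1)·f(k) = k**2 + 13*k/6 + 4/3.
From deg A=1, deg B=0, deg C=2: d=1.
A polynomial solution: f(k) = (3*k + 2)/6.
Then R = B(k−1)f/C = (3*k + 2)/(6*k**2 + 13*k + 8), so s_k = R(k)·t_k = 2**k*(3*k + 2)*factorial(k).
Check: Δs_k = 2**k*(6*k**2 + 13*k + 8)*factorial(k). ✓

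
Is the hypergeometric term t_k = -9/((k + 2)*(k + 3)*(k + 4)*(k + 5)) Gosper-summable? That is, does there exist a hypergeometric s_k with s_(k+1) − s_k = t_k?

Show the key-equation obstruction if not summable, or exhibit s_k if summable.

Yes. s_k = k*(-k**2 - 9*k - 26)/(8*(k + 2)*(k + 3)*(k + 4)).

Ratio r(k) = (k + 2)/(k + 6).
Normal form (A,B,C) = (k + 2, k + 6, 1).
Need (k + 2)·f(k+1) − (k + 5)·f(k) = 1.
From deg A=1, deg B=1, deg C=0: d=3.
A polynomial solution: f(k) = k*(k**2 + 9*k + 26)/72.
Then R = B(k−1)f/C = k*(k + 5)*(k**2 + 9*k + 26)/72, so s_k = R(k)·t_k = k*(-k**2 - 9*k - 26)/(8*(k + 2)*(k + 3)*(k + 4)).
Check: Δs_k = -9/(k**4 + 14*k**3 + 71*k**2 + 154*k + 120). ✓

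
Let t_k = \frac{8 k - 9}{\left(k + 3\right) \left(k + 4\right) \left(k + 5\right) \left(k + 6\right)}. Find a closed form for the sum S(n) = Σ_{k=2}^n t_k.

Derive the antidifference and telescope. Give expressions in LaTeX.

Compute t_(k+1)/t_k: get (k + 3)*(8*k - 1)/((k + 7)*(8*k - 9)).
A = k + 3, B = k + 7, C = k - 9/8.
f must satisfy (k + 3)·f(k+1) − (k + 6)·f(k) = k - 9/8.
Bound: deg f ≤ 3.
Solving with deg f ≤ 3: f(k) = k*(k**2 + 12*k - 193)/480.
Certificate R = B(k−1)f/C = k*(k + 6)*(k**2 + 12*k - 193)/(60*(8*k - 9)) gives s_k = k*(k**2 + 12*k - 193)/(60*(k + 3)*(k + 4)*(k + 5)).
Δs = (8*k - 9)/(k**4 + 18*k**3 + 119*k**2 + 342*k + 360), as required.
Σ_(k=2)^n t_k = s_(n+1) − s_(2) = ((n**3 + 15*n**2 - 166*n - 180)/(60*(n**3 + 15*n**2 + 74*n + 120))) − (-11/420), i.e. (3*n**3 + 45*n**2 - 58*n + 10)/(70*(n**3 + 15*n**2 + 74*n + 120)).

S(n) = \frac{3 n^{3} + 45 n^{2} - 58 n + 10}{70 \left(n^{3} + 15 n^{2} + 74 n + 120\right)}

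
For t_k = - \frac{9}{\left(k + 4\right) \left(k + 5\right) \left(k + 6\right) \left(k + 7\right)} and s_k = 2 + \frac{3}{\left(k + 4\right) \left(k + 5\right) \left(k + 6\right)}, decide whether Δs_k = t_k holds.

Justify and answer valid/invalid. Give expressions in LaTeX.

valid (s_(k+1) − s_k reduces to t_k)

s_(k+1) = 2 + 3/((k + 5)*(k + 6)*(k + 7))
s_(k+1) − s_k = -9/((k + 4)*(k + 5)*(k + 6)*(k + 7))
(s_(k+1) − s_k) − t_k = 0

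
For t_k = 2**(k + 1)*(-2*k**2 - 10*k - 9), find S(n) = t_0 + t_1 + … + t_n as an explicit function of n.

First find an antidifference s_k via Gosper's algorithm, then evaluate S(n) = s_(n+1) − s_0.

r(k) = 2*(2*k**2 + 14*k + 21)/(2*k**2 + 10*k + 9) after simplifying.
A = 2, B = 1, C = k**2 + 5*k + 9/2.
Set up (2)·f(k+1) − (1)·f(k) − (k**2 + 5*k + 9/2) = 0.
Degrees (0,0,2) ⇒ d ≤ 2.
Solve for f: f(k) = (2*k**2 + 2*k + 1)/2 (degree 2 ≤ 2).
So s_k = (B(k−1)f/C)·t_k = ((2*k**2 + 2*k + 1)/(2*k**2 + 10*k + 9))·t_k = 2**(k + 1)*(-2*k**2 - 2*k - 1).
s_(k+1) − s_k = 2**(k + 1)*(-2*k**2 - 10*k - 9) = t_k.
Telescope: S(n) = s_(n+1) − s_(0) = 2**(n + 2)*(-2*n**2 - 6*n - 5) − (-2) = -8*2**n*n**2 - 24*2**n*n - 20*2**n + 2.

S(n) = -8*2**n*n**2 - 24*2**n*n - 20*2**n + 2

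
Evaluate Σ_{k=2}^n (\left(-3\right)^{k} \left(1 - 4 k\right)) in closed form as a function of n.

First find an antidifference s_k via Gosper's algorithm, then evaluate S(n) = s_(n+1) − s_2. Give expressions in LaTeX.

The ratio is 3*(-4*k - 3)/(4*k - 1).
Take A(k)=-3, B(k)=1, C(k)=k - 1/4.
Key eq: (-3)·f(k+1) = (1)·f(k) + (k - 1/4).
From deg A=0, deg B=0, deg C=1: d=1.
A polynomial solution: f(k) = -(k - 1)/4.
Certificate R = B(k−1)f/C = -(k - 1)/(4*k - 1) gives s_k = (-3)**k*(k - 1).
Verify: (-3)**k*(1 - 4*k) matches t_k.
Σ_(k=2)^n t_k = s_(n+1) − s_(2) = ((-3)**(n + 1)*n) − (9), i.e. -3*(-3)**n*n - 9.

S(n) = - 3 \left(-3\right)^{n} n - 9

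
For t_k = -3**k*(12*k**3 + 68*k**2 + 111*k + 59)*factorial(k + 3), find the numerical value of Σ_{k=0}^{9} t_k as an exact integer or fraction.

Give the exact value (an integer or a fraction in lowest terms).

Σ = -147447439838899194

Compute t_(k+1)/t_k: get 3*(12*k**4 + 152*k**3 + 699*k**2 + 1382*k + 1000)/(12*k**3 + 68*k**2 + 111*k + 59).
Take A(k)=3*k + 12, B(k)=1, C(k)=k**3 + 17*k**2/3 + 37*k/4 + 59/12.
Key eq: (3*k + 12)·f(k+1) = (1)·f(k) + (k**3 + 17*k**2/3 + 37*k/4 + 59/12).
deg f ≤ 2 (via 1,0,3).
Solving with deg f ≤ 2: f(k) = (4*k**2 + 1)/12.
R(k) = B(k−1)·f(k)/C(k) = (4*k**2 + 1)/(12*k**3 + 68*k**2 + 111*k + 59); s_k = R·t_k = -3**k*(4*k**2 + 1)*factorial(k + 3).
s_(k+1) − s_k = -3**k*(12*k**3 + 68*k**2 + 111*k + 59)*factorial(k + 3) = t_k.
Telescoping: Σ = s_(10) − s_(0) = -147447439838899200 − (-6) = -147447439838899194.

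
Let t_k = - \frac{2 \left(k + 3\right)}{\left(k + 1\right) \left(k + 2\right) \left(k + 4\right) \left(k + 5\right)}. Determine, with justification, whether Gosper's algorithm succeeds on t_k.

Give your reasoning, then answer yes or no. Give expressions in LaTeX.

The ratio is (k + 1)*(k + 4)**2/((k + 3)**2*(k + 6)).
So A=k + 1 and B=k + 6, with C=k**2 + 6*k + 9.
Solve (k + 1)·f(k+1) − (k + 5)·f(k) = k**2 + 6*k + 9.
From deg A=1, deg B=1, deg C=2: d=4.
Solving with deg f ≤ 4: f(k) = k*(k + 2)*(k + 3)*(k + 5)/8.
So s_k = (B(k−1)f/C)·t_k = (k*(k + 2)*(k + 5)**2/(8*(k + 3)))·t_k = k*(-k - 5)/(4*(k**2 + 5*k + 4)).
Check: Δs_k = 2*(-k - 3)/(k**4 + 12*k**3 + 49*k**2 + 78*k + 40). ✓

Yes. s_k = \frac{k \left(- k - 5\right)}{4 \left(k^{2} + 5 k + 4\right)}.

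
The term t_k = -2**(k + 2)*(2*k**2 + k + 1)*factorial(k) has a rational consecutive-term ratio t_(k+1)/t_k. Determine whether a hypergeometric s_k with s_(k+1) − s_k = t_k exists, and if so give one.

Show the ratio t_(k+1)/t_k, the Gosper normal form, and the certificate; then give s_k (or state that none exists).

Ratio r(k) = 2*(k + 1)*(k + 2*(k + 1)**2 + 2)/(2*k**2 + k + 1).
Normal form (A,B,C) = (2*k + 2, 1, k**2 + k/2 + 1/2).
Set up (2*k + 2)·f(k+1) − (1)·f(k) − (k**2 + k/2 + 1/2) = 0.
Degrees (1,0,2) ⇒ d ≤ 1.
Solving with deg f ≤ 1: f(k) = (k - 1)/2.
Certificate R = B(k−1)f/C = (k - 1)/(2*k**2 + k + 1) gives s_k = -2**(k + 2)*(k - 1)*factorial(k).
Δs = -2**(k + 2)*(2*k**2 + k + 1)*factorial(k), as required.

s_k = -2**(k + 2)*(k - 1)*factorial(k)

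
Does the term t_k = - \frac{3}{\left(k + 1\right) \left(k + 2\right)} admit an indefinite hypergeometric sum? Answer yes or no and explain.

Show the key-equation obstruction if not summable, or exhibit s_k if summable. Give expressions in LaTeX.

r(k) = (k + 1)/(k + 3) after simplifying.
Gosper form: A/B · C(k+1)/C(k) with A=k + 1, B=k + 3, C=1.
Solve (k + 1)·f(k+1) − (k + 2)·f(k) = 1.
From deg A=1, deg B=1, deg C=0: d=1.
Solve for f: f(k) = k (degree 1 ≤ 1).
Certificate R = B(k−1)f/C = k*(k + 2) gives s_k = -3*k/(k + 1).
Δs = -3/(k**2 + 3*k + 2), as required.

Yes. s_k = - \frac{3 k}{k + 1}.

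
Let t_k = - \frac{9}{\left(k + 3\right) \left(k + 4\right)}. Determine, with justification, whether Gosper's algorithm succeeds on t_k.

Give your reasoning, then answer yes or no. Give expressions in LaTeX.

t_(k+1)/t_k = (k + 3)/(k + 5).
A = k + 3, B = k + 5, C = 1.
Key eq: (k + 3)·f(k+1) = (k + 4)·f(k) + (1).
d = 1 from the (1,1,0) case.
Match coefficients ⇒ f(k) = k/3.
R(k) = B(k−1)·f(k)/C(k) = k*(k + 4)/3; s_k = R·t_k = -3*k/(k + 3).
s_(k+1) − s_k = -9/(k**2 + 7*k + 12) = t_k.

Yes. s_k = - \frac{3 k}{k + 3}.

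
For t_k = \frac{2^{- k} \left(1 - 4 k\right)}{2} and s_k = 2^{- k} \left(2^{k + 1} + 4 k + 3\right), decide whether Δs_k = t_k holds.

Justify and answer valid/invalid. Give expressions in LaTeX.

valid; difference matches t_k

s_(k+1) = (4*2**k + 4*k + 7)/(2*2**k)
s_(k+1) − s_k = (1 - 4*k)/(2*2**k)
(s_(k+1) − s_k) − t_k = 0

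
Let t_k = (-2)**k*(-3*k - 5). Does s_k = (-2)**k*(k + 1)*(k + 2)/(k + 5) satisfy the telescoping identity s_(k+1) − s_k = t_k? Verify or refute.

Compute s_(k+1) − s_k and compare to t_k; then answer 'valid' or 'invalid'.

s_(k+1) = (-2)**(k + 1)*(k + 2)*(k + 3)/(k + 6)
s_(k+1) − s_k = (-2)**k*(-3*k**3 - 29*k**2 - 82*k - 72)/(k**2 + 11*k + 30)
(s_(k+1) − s_k) − t_k = (-2)**k*(9*k**2 + 63*k + 78)/(k**2 + 11*k + 30)

Invalid: residual (-2)**k*(9*k**2 + 63*k + 78)/(k**2 + 11*k + 30) ≠ 0.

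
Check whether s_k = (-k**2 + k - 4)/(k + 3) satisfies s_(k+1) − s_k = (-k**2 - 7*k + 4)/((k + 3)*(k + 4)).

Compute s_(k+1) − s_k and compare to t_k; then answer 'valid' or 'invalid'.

Valid: the claim telescopes to t_k.

s_(k+1) = (k - (k + 1)**2 - 3)/(k + 4)
s_(k+1) − s_k = (-k**2 - 7*k + 4)/(k**2 + 7*k + 12)
(s_(k+1) − s_k) − t_k = 0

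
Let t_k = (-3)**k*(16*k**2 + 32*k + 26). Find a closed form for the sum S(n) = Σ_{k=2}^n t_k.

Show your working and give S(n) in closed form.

t_(k+1)/t_k = 3*(-8*k**2 - 32*k - 37)/(8*k**2 + 16*k + 13).
Normal form (A,B,C) = (-3, 1, k**2 + 2*k + 13/8).
Need (-3)·f(k+1) − (1)·f(k) = k**2 + 2*k + 13/8.
From deg A=0, deg B=0, deg C=2: d=2.
Solving with deg f ≤ 2: f(k) = -(2*k**2 + k + 1)/8.
So s_k = (B(k−1)f/C)·t_k = (-(2*k**2 + k + 1)/(8*k**2 + 16*k + 13))·t_k = -2*(-3)**k*(2*k**2 + k + 1).
Δs = (-3)**k*(16*k**2 + 32*k + 26), as required.
Telescope: S(n) = s_(n+1) − s_(2) = 6*(-3)**n*(2*n**2 + 5*n + 4) − (-198) = 12*(-3)**n*n**2 + 30*(-3)**n*n + 24*(-3)**n + 198.

S(n) = 12*(-3)**n*n**2 + 30*(-3)**n*n + 24*(-3)**n + 198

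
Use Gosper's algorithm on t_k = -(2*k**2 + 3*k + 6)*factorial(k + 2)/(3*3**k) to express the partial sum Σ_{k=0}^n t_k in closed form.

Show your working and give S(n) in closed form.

The ratio is (k + 3)*(3*k + 2*(k + 1)**2 + 9)/(3*(2*k**2 + 3*k + 6)).
Normal form (A,B,C) = (k/3 + 1, 1, k**2 + 3*k/2 + 3).
Key eq: (k/3 + 1)·f(k+1) = (1)·f(k) + (k**2 + 3*k/2 + 3).
d = 1 from the (1,0,2) case.
Coefficient equations give f(k) = 3*(2*k + 1)/2.
Certificate R = B(k−1)f/C = 3*(2*k + 1)/(2*k**2 + 3*k + 6) gives s_k = -(2*k + 1)*factorial(k + 2)/3**k.
Check: Δs_k = -(2*k**2 + 3*k + 6)*factorial(k + 2)/(3*3**k). ✓
Σ_(k=0)^n t_k = s_(n+1) − s_(0) = (-3**(-n - 1)*(2*n + 3)*factorial(n + 3)) − (-2), i.e. 2 - 2*n*factorial(n + 3)/(3*3**n) - factorial(n + 3)/3**n.

S(n) = 2 - 2*n*factorial(n + 3)/(3*3**n) - factorial(n + 3)/3**n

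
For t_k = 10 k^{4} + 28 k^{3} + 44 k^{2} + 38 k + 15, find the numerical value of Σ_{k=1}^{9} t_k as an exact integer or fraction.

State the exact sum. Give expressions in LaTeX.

Compute t_(k+1)/t_k: get (10*k**4 + 68*k**3 + 188*k**2 + 250*k + 135)/(10*k**4 + 28*k**3 + 44*k**2 + 38*k + 15).
Factor: A=1; B=1; C=k**4 + 14*k**3/5 + 22*k**2/5 + 19*k/5 + 3/2.
Set up (1)·f(k+1) − (1)·f(k) − (k**4 + 14*k**3/5 + 22*k**2/5 + 19*k/5 + 3/2) = 0.
Degrees (0,0,4) ⇒ d ≤ 5.
A polynomial solution: f(k) = k*(2*k**4 + 2*k**3 + 4*k**2 + 4*k + 3)/10.
Certificate R = B(k−1)f/C = k*(2*k**4 + 2*k**3 + 4*k**2 + 4*k + 3)/(10*k**4 + 28*k**3 + 44*k**2 + 38*k + 15) gives s_k = k*(2*k**4 + 2*k**3 + 4*k**2 + 4*k + 3).
s_(k+1) − s_k = 10*k**4 + 28*k**3 + 44*k**2 + 38*k + 15 = t_k.
Telescoping: Σ = s_(10) − s_(1) = 224430 − (15) = 224415.

Σ = 224415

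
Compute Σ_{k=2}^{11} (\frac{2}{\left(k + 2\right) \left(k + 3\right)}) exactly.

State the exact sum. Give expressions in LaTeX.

Σ = 5/14

Step 1: r(k) = (k + 2)/(k + 4).
Take A(k)=k + 2, B(k)=k + 4, C(k)=1.
Solve (k + 2)·f(k+1) − (k + 3)·f(k) = 1.
deg f ≤ 1 (via 1,1,0).
Solve for f: f(k) = k/2 (degree 1 ≤ 1).
Certificate R = B(k−1)f/C = k*(k + 3)/2 gives s_k = k/(k + 2).
Verify: 2/(k**2 + 5*k + 6) matches t_k.
Evaluate s at k=12 and k=2: 6/7 and 1/2; difference 5/14.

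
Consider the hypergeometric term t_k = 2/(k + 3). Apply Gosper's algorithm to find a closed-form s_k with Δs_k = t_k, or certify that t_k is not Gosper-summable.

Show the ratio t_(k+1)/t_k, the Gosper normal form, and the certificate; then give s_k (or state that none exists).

Step 1: r(k) = (k + 3)/(k + 4).
Factor: A=k + 3; B=k + 4; C=1.
Key eq: (k + 3)·f(k+1) = (k + 3)·f(k) + (1).
From deg A=1, deg B=1, deg C=0: d=0.
Write f(k) = c0. Then LHS − RHS = -1, requiring -1 = 0: contradictory. No certificate.

not Gosper-summable; s_k does not exist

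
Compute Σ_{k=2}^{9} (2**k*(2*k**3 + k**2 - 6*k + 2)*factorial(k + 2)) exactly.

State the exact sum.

The ratio is 2*(2*k**4 + 13*k**3 + 23*k**2 + 5*k - 3)/(2*k**3 + k**2 - 6*k + 2).
Factor: A=2*k + 6; B=1; C=k**3 + k**2/2 - 3*k + 1.
f must satisfy (2*k + 6)·f(k+1) − (1)·f(k) = k**3 + k**2/2 - 3*k + 1.
deg f ≤ 2 (via 1,0,3).
Coefficient equations give f(k) = (k - 2)**2/2.
Certificate R = B(k−1)f/C = (k - 2)**2/(2*k**3 + k**2 - 6*k + 2) gives s_k = 2**k*(k - 2)**2*factorial(k + 2).
Δs = 2**k*(2*k**3 + k**2 - 6*k + 2)*factorial(k + 2), as required.
Sum = s_(10) − s_(2); s_(10) = 31391848857600, s_(2) = 0 ⇒ 31391848857600.

Σ = 31391848857600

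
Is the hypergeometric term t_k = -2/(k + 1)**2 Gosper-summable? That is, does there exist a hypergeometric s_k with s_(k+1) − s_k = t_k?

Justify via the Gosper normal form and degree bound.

No — t_k has no hypergeometric antidifference.

Step 1: r(k) = (k + 1)**2/(k + 2)**2.
Normal form (A,B,C) = (k**2 + 2*k + 1, k**2 + 4*k + 4, 1).
f must satisfy (k**2 + 2*k + 1)·f(k+1) − (k**2 + 2*k + 1)·f(k) = 1.
Degrees (2,2,0) ⇒ d ≤ 0.
f = c0 ⇒ A·f(k+1) − B(k−1)·f(k) − C = -1. The system {-1 = 0} is inconsistent; no antidifference.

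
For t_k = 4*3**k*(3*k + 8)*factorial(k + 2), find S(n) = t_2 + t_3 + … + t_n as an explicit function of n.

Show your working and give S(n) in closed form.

t_(k+1)/t_k = 3*(k + 3)*(3*k + 11)/(3*k + 8).
So A=3*k + 9 and B=1, with C=k + 8/3.
Solve (3*k + 9)·f(k+1) − (1)·f(k) = k + 8/3.
From deg A=1, deg B=0, deg C=1: d=0.
A polynomial solution: f(k) = 1/3.
So s_k = (B(k−1)f/C)·t_k = (1/(3*k + 8))·t_k = 4*3**k*factorial(k + 2).
s_(k+1) − s_k = 4*3**k*(3*k + 8)*factorial(k + 2) = t_k.
s_(n+1) = 12*3**n*factorial(n + 3) and s_(2) = 864, so S(n) = 12*3**n*factorial(n + 3) - 864.

S(n) = 12*3**n*factorial(n + 3) - 864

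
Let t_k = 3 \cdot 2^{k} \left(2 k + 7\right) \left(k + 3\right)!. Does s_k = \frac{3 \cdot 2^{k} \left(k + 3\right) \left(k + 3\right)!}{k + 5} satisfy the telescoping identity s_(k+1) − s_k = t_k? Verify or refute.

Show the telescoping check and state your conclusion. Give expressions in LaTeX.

Invalid: residual - \frac{6 \cdot 2^{k} \left(2 k^{2} + 17 k + 34\right) \left(k + 3\right)!}{\left(k + 5\right) \left(k + 6\right)} ≠ 0.

s_(k+1) = 6*2**k*(k + 4)*factorial(k + 4)/(k + 6)
s_(k+1) − s_k = 3*2**k*(2*k**3 + 25*k**2 + 103*k + 142)*factorial(k + 3)/((k + 5)*(k + 6))
(s_(k+1) − s_k) − t_k = -6*2**k*(2*k**2 + 17*k + 34)*factorial(k + 3)/((k + 5)*(k + 6))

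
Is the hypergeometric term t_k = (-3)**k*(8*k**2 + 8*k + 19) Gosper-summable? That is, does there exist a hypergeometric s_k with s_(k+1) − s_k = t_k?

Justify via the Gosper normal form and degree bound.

The ratio is 3*(-8*k**2 - 24*k - 35)/(8*k**2 + 8*k + 19).
Normal form (A,B,C) = (-3, 1, k**2 + k + 19/8).
Need (-3)·f(k+1) − (1)·f(k) = k**2 + k + 19/8.
d = 2 from the (0,0,2) case.
Solving with deg f ≤ 2: f(k) = -(2*k**2 - k + 4)/8.
Then R = B(k−1)f/C = -(2*k**2 - k + 4)/(8*k**2 + 8*k + 19), so s_k = R(k)·t_k = (-3)**k*(-2*k**2 + k - 4).
Check: Δs_k = (-3)**k*(8*k**2 + 8*k + 19). ✓

Yes. s_k = (-3)**k*(-2*k**2 + k - 4).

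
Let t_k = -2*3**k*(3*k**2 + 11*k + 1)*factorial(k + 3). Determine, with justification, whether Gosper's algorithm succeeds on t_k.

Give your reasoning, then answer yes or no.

Yes. s_k = -2*3**k*(k - 1)*factorial(k + 3).

t_(k+1)/t_k = 3*(3*k**3 + 29*k**2 + 83*k + 60)/(3*k**2 + 11*k + 1).
So A=3*k + 12 and B=1, with C=k**2 + 11*k/3 + 1/3.
Key eq: (3*k + 12)·f(k+1) = (1)·f(k) + (k**2 + 11*k/3 + 1/3).
From deg A=1, deg B=0, deg C=2: d=1.
Solving with deg f ≤ 1: f(k) = (k - 1)/3.
Certificate R = B(k−1)f/C = (k - 1)/(3*k**2 + 11*k + 1) gives s_k = -2*3**k*(k - 1)*factorial(k + 3).
Check: Δs_k = -2*3**k*(3*k**2 + 11*k + 1)*factorial(k + 3). ✓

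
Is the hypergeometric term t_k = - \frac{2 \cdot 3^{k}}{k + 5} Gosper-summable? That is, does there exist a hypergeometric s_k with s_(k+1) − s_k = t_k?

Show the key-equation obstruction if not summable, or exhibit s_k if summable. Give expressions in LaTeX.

r(k) = 3*(k + 5)/(k + 6) after simplifying.
Normal form (A,B,C) = (3*k + 15, k + 6, 1).
f must satisfy (3*k + 15)·f(k+1) − (k + 5)·f(k) = 1.
deg f ≤ -1 (via 1,1,0).
d = -1 < 0 ⇒ no nonzero polynomial f; not summable.

No — negative degree bound, so no certificate f.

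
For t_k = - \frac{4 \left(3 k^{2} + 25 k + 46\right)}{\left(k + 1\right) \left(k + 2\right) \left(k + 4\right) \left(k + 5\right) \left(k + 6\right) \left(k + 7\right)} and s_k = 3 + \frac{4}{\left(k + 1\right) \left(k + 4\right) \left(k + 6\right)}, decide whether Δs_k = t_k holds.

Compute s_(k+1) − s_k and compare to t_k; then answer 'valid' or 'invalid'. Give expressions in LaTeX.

valid; difference matches t_k

s_(k+1) = 3 + 4/((k + 2)*(k + 5)*(k + 7))
s_(k+1) − s_k = 4/((k + 2)*(k + 5)*(k + 7)) - 4/((k + 1)*(k + 4)*(k + 6))
(s_(k+1) − s_k) − t_k = 0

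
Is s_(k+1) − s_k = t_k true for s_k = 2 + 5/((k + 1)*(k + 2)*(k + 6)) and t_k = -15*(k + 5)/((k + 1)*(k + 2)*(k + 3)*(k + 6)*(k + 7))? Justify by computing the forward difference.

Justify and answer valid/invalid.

s_(k+1) = 2 + 5/((k + 2)*(k + 3)*(k + 7))
s_(k+1) − s_k = 15*(-k - 5)/(k**5 + 19*k**4 + 131*k**3 + 401*k**2 + 540*k + 252)
(s_(k+1) − s_k) − t_k = 0

Valid — Δs_k = t_k.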